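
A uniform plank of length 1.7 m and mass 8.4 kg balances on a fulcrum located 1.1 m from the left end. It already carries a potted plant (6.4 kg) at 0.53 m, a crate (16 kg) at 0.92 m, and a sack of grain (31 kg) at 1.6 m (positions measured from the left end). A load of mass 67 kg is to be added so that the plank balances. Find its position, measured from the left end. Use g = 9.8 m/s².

x ≈ 0.997 m from the left end

Take moments about the fulcrum (at 1.1 m from the left end).
Beam weight: 8.4 × 9.8 = 82.32 N down at 0.85 m → arm 0.25 m, τ = 82.32 × 0.25 = 20.58 N·m counterclockwise.
Potted plant: 6.4 × 9.8 = 62.72 N down at 0.53 m → arm 0.57 m, τ = 62.72 × 0.57 = 35.75 N·m counterclockwise.
Crate: 16 × 9.8 = 156.8 N down at 0.92 m → arm 0.18 m, τ = 156.8 × 0.18 = 28.22 N·m counterclockwise.
Sack of grain: 31 × 9.8 = 303.8 N down at 1.6 m → arm 0.5 m, τ = 303.8 × 0.5 = 151.9 N·m clockwise.
Net moment of existing loads = 67.35 N·m clockwise.
The load weighs 67 × 9.8 = 656.6 N and must supply an equal counterclockwise moment, so its lever arm about the fulcrum is 67.35 / 656.6 = 0.103 m.
That puts it at 1.1 − 0.103 = 0.997 m from the left end.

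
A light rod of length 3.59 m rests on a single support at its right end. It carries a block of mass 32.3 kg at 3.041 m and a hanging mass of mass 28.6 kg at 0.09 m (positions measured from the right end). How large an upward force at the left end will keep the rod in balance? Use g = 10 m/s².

Choose the right end as the axis so the unknown pivot reaction has zero arm there.
Block: 32.3 × 10 = 323 N down at 3.041 m → arm 3.041 m, τ = 323 × 3.041 = 982.2 N·m counterclockwise.
Hanging mass: 28.6 × 10 = 286 N down at 0.09 m → arm 0.09 m, τ = 286 × 0.09 = 25.74 N·m counterclockwise.
Net moment of the loads = 1008 N·m counterclockwise.
The upward force F acts at the left end, arm 3.59 m, giving F × 3.59 clockwise.
Setting net torque to zero: F × 3.59 = 1008 → F = 1008 / 3.59 = 281 N.

F ≈ 281 N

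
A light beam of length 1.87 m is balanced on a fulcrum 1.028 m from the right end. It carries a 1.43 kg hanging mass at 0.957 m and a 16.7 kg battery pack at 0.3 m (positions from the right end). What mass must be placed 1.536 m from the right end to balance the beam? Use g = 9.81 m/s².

m ≈ 24.1 kg

Choose the fulcrum (at 1.028 m from the right end) as the axis so the support reaction has zero arm there.
Hanging mass: 1.43 × 9.81 = 14.03 N down at 0.957 m → arm 0.071 m, τ = 14.03 × 0.071 = 0.9961 N·m clockwise.
Battery pack: 16.7 × 9.81 = 163.8 N down at 0.3 m → arm 0.728 m, τ = 163.8 × 0.728 = 119.2 N·m clockwise.
Net moment of known loads = 120.2 N·m clockwise.
An unknown mass m at 1.536 m has arm 0.508 m; its moment is m·g·0.508 counterclockwise.
For rotational equilibrium, m × 9.81 × 0.508 = 120.2, so m = 120.2 / (9.81 × 0.508) = 24.1 kg.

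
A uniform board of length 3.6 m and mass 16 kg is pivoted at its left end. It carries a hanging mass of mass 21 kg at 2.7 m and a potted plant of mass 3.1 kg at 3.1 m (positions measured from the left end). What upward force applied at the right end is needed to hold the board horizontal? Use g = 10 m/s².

Sum moments about the left end (the unknown pivot reaction has zero arm there).
Beam weight: 16 × 10 = 160 N down at 1.8 m → arm 1.8 m, τ = 160 × 1.8 = 288 N·m clockwise.
Hanging mass: 21 × 10 = 210 N down at 2.7 m → arm 2.7 m, τ = 210 × 2.7 = 567 N·m clockwise.
Potted plant: 3.1 × 10 = 31 N down at 3.1 m → arm 3.1 m, τ = 31 × 3.1 = 96.1 N·m clockwise.
Net moment of the loads = 951.1 N·m clockwise.
The upward force F acts at the right end, arm 3.6 m, giving F × 3.6 counterclockwise.
For rotational equilibrium, F × 3.6 = 951.1, so F = 951.1 / 3.6 = 264 N.

F ≈ 264 N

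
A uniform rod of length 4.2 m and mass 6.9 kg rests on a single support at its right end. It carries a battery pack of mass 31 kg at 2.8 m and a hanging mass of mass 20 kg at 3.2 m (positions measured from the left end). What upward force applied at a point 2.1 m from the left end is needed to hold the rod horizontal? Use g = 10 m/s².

F ≈ 371 N

Take moments about the right end.
Beam weight: 6.9 × 10 = 69 N down at 2.1 m → arm 2.1 m, τ = 69 × 2.1 = 144.9 N·m counterclockwise.
Battery pack: 31 × 10 = 310 N down at 2.8 m → arm 1.4 m, τ = 310 × 1.4 = 434 N·m counterclockwise.
Hanging mass: 20 × 10 = 200 N down at 3.2 m → arm 1 m, τ = 200 × 1 = 200 N·m counterclockwise.
Net moment of the loads = 778.9 N·m counterclockwise.
The upward force F acts at a point 2.1 m from the left end, arm 2.1 m, giving F × 2.1 clockwise.
Στ = 0 ⇒ F × 2.1 = 778.9 ⇒ F = 778.9 / 2.1 = 371 N.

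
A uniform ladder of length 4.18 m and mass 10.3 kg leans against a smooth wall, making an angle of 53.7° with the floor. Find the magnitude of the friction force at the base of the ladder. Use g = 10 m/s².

Choose the foot of the ladder as the axis so the floor normal and friction both act there and drop out.
Ladder weight 10.3×10 = 103 N acts at 2.09 m along the ladder; its horizontal arm is 2.09·cos53.7° = 1.237 m → τ = 127.4 N·m clockwise.
Wall normal N acts horizontally at the top; its moment arm is the height L sinθ = 4.18·sin53.7° = 3.369 m, counterclockwise.
Balancing moments: N × 3.369 = 127.4, giving N = 37.8 N.
ΣFx = 0: friction at the foot balances the wall's push, so f = N_wall = 37.8 N.

f ≈ 37.8 N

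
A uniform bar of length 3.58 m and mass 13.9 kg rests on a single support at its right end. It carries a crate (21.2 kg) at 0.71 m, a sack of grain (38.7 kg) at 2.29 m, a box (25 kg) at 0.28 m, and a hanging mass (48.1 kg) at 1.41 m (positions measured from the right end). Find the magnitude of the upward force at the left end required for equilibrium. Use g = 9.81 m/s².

Sum moments about the right end (the unknown pivot reaction has zero arm there).
Beam weight: 13.9 × 9.81 = 136.4 N down at 1.79 m → arm 1.79 m, τ = 136.4 × 1.79 = 244.2 N·m counterclockwise.
Crate: 21.2 × 9.81 = 208 N down at 0.71 m → arm 0.71 m, τ = 208 × 0.71 = 147.7 N·m counterclockwise.
Sack of grain: 38.7 × 9.81 = 379.6 N down at 2.29 m → arm 2.29 m, τ = 379.6 × 2.29 = 869.3 N·m counterclockwise.
Box: 25 × 9.81 = 245.2 N down at 0.28 m → arm 0.28 m, τ = 245.2 × 0.28 = 68.66 N·m counterclockwise.
Hanging mass: 48.1 × 9.81 = 471.9 N down at 1.41 m → arm 1.41 m, τ = 471.9 × 1.41 = 665.4 N·m counterclockwise.
Net moment of the loads = 1995 N·m counterclockwise.
The upward force F acts at the left end, arm 3.58 m, giving F × 3.58 clockwise.
Setting net torque to zero: F × 3.58 = 1995 → F = 1995 / 3.58 = 557 N.

F ≈ 557 N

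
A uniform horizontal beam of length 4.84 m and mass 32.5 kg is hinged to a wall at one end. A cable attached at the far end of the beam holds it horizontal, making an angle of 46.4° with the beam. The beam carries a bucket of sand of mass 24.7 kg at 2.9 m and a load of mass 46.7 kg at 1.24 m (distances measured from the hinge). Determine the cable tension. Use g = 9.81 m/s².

Choose the hinge as the axis so the unknown hinge reaction has zero arm there.
Beam weight: 32.5 × 9.81 = 318.8 N down at 2.42 m → arm 2.42 m, τ = 318.8 × 2.42 = 771.5 N·m clockwise.
Bucket of sand: 24.7 × 9.81 = 242.3 N down at 2.9 m → arm 2.9 m, τ = 242.3 × 2.9 = 702.7 N·m clockwise.
Load: 46.7 × 9.81 = 458.1 N down at 1.24 m → arm 1.24 m, τ = 458.1 × 1.24 = 568 N·m clockwise.
Total clockwise load moment = 2042 N·m.
The cable tension T acts at 4.84 m; only its component perpendicular to the beam, T sinθ, produces torque. sin 46.4° = 0.7242.
Setting net torque to zero: T × 4.84 × 0.7242 = 2042 → T = 2042 / 3.505 = 583 N.

T ≈ 583 N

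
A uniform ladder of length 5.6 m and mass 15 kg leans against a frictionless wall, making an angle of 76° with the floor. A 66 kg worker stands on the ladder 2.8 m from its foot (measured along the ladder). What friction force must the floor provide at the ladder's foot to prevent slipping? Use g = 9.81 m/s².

f ≈ 99.1 N

About the foot of the ladder:
Ladder weight 15×9.81 = 147.2 N acts at 2.8 m along the ladder; its horizontal arm is 2.8·cos76° = 0.6774 m → τ = 99.71 N·m clockwise.
Worker: 66×9.81 = 647.5 N at 2.8 m → arm 0.6774 m → τ = 438.6 N·m clockwise.
Wall normal N acts horizontally at the top; its moment arm is the height L sinθ = 5.6·sin76° = 5.434 m, counterclockwise.
Στ = 0 ⇒ N × 5.434 = 538.3 ⇒ N = 99.1 N.
ΣFx = 0: friction at the foot balances the wall's push, so f = N_wall = 99.1 N.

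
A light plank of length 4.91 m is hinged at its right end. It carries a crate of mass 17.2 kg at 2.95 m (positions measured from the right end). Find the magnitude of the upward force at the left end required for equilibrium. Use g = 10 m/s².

Sum moments about the right end (the unknown pivot reaction has zero arm there).
Crate: 17.2 × 10 = 172 N down at 2.95 m → arm 2.95 m, τ = 172 × 2.95 = 507.4 N·m counterclockwise.
Net moment of the loads = 507.4 N·m counterclockwise.
The upward force F acts at the left end, arm 4.91 m, giving F × 4.91 clockwise.
For rotational equilibrium, F × 4.91 = 507.4, so F = 507.4 / 4.91 = 103 N.

F ≈ 103 N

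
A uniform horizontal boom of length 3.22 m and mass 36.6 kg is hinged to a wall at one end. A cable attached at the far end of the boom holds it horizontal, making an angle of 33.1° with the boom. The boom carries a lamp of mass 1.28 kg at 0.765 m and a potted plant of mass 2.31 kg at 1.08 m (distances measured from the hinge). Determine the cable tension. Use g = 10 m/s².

Take moments about the hinge.
Beam weight: 36.6 × 10 = 366 N down at 1.61 m → arm 1.61 m, τ = 366 × 1.61 = 589.3 N·m clockwise.
Lamp: 1.28 × 10 = 12.8 N down at 0.765 m → arm 0.765 m, τ = 12.8 × 0.765 = 9.792 N·m clockwise.
Potted plant: 2.31 × 10 = 23.1 N down at 1.08 m → arm 1.08 m, τ = 23.1 × 1.08 = 24.95 N·m clockwise.
Total clockwise load moment = 624 N·m.
The cable tension T acts at 3.22 m; only its component perpendicular to the boom, T sinθ, produces torque. sin 33.1° = 0.5461.
Στ = 0 ⇒ T × 3.22 × 0.5461 = 624 ⇒ T = 624 / 1.758 = 355 N.

T ≈ 355 N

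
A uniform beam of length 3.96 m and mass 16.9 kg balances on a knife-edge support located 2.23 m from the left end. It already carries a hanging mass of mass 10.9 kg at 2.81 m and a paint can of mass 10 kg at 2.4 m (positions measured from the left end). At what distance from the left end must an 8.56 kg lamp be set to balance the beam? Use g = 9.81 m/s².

Take moments about the knife-edge support (at 2.23 m from the left end).
Beam weight: 16.9 × 9.81 = 165.8 N down at 1.98 m → arm 0.25 m, τ = 165.8 × 0.25 = 41.45 N·m counterclockwise.
Hanging mass: 10.9 × 9.81 = 106.9 N down at 2.81 m → arm 0.58 m, τ = 106.9 × 0.58 = 62 N·m clockwise.
Paint can: 10 × 9.81 = 98.1 N down at 2.4 m → arm 0.17 m, τ = 98.1 × 0.17 = 16.68 N·m clockwise.
Net moment of existing loads = 37.23 N·m clockwise.
The lamp weighs 8.56 × 9.81 = 83.97 N and must supply an equal counterclockwise moment, so its lever arm about the knife-edge support is 37.23 / 83.97 = 0.443 m.
That puts it at 2.23 − 0.443 = 1.79 m from the left end.

x ≈ 1.79 m from the left end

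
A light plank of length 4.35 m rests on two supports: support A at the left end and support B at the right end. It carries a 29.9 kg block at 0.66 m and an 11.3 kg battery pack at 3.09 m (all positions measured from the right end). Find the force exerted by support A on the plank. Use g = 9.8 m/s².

Choose support B as the axis so its reaction then has zero moment arm.
Block: 29.9 × 9.8 = 293 N down at 0.66 m → arm 0.66 m, τ = 293 × 0.66 = 193.4 N·m counterclockwise.
Battery pack: 11.3 × 9.8 = 110.7 N down at 3.09 m → arm 3.09 m, τ = 110.7 × 3.09 = 342.1 N·m counterclockwise.
Net load moment about support B = 535.5 N·m counterclockwise.
Reaction R at support A is upward at 4.35 m, arm 4.35 m → moment R × 4.35 clockwise.
Setting net torque to zero: R × 4.35 = 535.5 → R = 123 N.

R_A ≈ 123 N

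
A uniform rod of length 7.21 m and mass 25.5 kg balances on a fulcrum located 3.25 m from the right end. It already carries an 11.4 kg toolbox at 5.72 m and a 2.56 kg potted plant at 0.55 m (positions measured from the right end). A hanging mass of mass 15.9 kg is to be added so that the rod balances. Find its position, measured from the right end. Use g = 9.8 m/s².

Sum moments about the fulcrum (at 3.25 m from the right end) (the support reaction has zero arm there).
Beam weight: 25.5 × 9.8 = 249.9 N down at 3.605 m → arm 0.355 m, τ = 249.9 × 0.355 = 88.71 N·m counterclockwise.
Toolbox: 11.4 × 9.8 = 111.7 N down at 5.72 m → arm 2.47 m, τ = 111.7 × 2.47 = 275.9 N·m counterclockwise.
Potted plant: 2.56 × 9.8 = 25.09 N down at 0.55 m → arm 2.7 m, τ = 25.09 × 2.7 = 67.74 N·m clockwise.
Net moment of existing loads = 296.9 N·m counterclockwise.
The hanging mass weighs 15.9 × 9.8 = 155.8 N and must supply an equal clockwise moment, so its lever arm about the fulcrum is 296.9 / 155.8 = 1.91 m.
That puts it at 3.25 − 1.91 = 1.34 m from the right end.

x ≈ 1.34 m from the right end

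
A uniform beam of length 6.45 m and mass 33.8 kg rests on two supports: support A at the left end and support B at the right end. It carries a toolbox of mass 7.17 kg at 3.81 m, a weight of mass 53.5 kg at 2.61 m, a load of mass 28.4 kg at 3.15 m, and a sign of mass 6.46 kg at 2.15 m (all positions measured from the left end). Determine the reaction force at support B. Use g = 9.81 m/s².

R_B ≈ 577 N

About support A:
Beam weight: 33.8 × 9.81 = 331.6 N down at 3.225 m → arm 3.225 m, τ = 331.6 × 3.225 = 1069 N·m clockwise.
Toolbox: 7.17 × 9.81 = 70.34 N down at 3.81 m → arm 3.81 m, τ = 70.34 × 3.81 = 268 N·m clockwise.
Weight: 53.5 × 9.81 = 524.8 N down at 2.61 m → arm 2.61 m, τ = 524.8 × 2.61 = 1370 N·m clockwise.
Load: 28.4 × 9.81 = 278.6 N down at 3.15 m → arm 3.15 m, τ = 278.6 × 3.15 = 877.6 N·m clockwise.
Sign: 6.46 × 9.81 = 63.37 N down at 2.15 m → arm 2.15 m, τ = 63.37 × 2.15 = 136.2 N·m clockwise.
Net load moment about support A = 3721 N·m clockwise.
Reaction R at support B is upward at 6.45 m, arm 6.45 m → moment R × 6.45 counterclockwise.
Setting net torque to zero: R × 6.45 = 3721 → R = 577 N.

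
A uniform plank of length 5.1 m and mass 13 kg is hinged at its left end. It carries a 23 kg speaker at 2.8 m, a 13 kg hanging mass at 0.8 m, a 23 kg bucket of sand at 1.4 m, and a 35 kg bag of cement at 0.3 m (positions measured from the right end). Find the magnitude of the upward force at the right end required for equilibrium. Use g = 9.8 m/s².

F ≈ 759 N

Take moments about the left end.
Beam weight: 13 × 9.8 = 127.4 N down at 2.55 m → arm 2.55 m, τ = 127.4 × 2.55 = 324.9 N·m clockwise.
Speaker: 23 × 9.8 = 225.4 N down at 2.8 m → arm 2.3 m, τ = 225.4 × 2.3 = 518.4 N·m clockwise.
Hanging mass: 13 × 9.8 = 127.4 N down at 0.8 m → arm 4.3 m, τ = 127.4 × 4.3 = 547.8 N·m clockwise.
Bucket of sand: 23 × 9.8 = 225.4 N down at 1.4 m → arm 3.7 m, τ = 225.4 × 3.7 = 834 N·m clockwise.
Bag of cement: 35 × 9.8 = 343 N down at 0.3 m → arm 4.8 m, τ = 343 × 4.8 = 1646 N·m clockwise.
Net moment of the loads = 3871 N·m clockwise.
The upward force F acts at the right end, arm 5.1 m, giving F × 5.1 counterclockwise.
For rotational equilibrium, F × 5.1 = 3871, so F = 3871 / 5.1 = 759 N.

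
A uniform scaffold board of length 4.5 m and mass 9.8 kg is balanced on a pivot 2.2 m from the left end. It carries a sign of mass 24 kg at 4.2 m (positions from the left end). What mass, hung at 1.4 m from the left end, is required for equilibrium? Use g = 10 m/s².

m ≈ 60.6 kg

Sum moments about the pivot (at 2.2 m from the left end) (the support reaction has zero arm there).
Beam weight: 9.8 × 10 = 98 N down at 2.25 m → arm 0.05 m, τ = 98 × 0.05 = 4.9 N·m clockwise.
Sign: 24 × 10 = 240 N down at 4.2 m → arm 2 m, τ = 240 × 2 = 480 N·m clockwise.
Net moment of known loads = 484.9 N·m clockwise.
An unknown mass m at 1.4 m has arm 0.8 m; its moment is m·g·0.8 counterclockwise.
For rotational equilibrium, m × 10 × 0.8 = 484.9, so m = 484.9 / (10 × 0.8) = 60.6 kg.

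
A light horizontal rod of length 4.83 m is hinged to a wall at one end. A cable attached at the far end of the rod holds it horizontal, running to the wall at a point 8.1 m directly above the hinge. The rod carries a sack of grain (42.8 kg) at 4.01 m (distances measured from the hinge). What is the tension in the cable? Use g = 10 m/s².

Sum moments about the hinge (the unknown hinge reaction has zero arm there).
Sack of grain: 42.8 × 10 = 428 N down at 4.01 m → arm 4.01 m, τ = 428 × 4.01 = 1716 N·m clockwise.
Total clockwise load moment = 1716 N·m.
The cable tension T acts at 4.83 m; only its component perpendicular to the rod, T sinθ, produces torque. sinθ = h/√(h²+d²) = 8.1/√(8.1²+4.83²) = 0.8589.
Setting net torque to zero: T × 4.83 × 0.8589 = 1716 → T = 1716 / 4.148 = 414 N.

T ≈ 414 N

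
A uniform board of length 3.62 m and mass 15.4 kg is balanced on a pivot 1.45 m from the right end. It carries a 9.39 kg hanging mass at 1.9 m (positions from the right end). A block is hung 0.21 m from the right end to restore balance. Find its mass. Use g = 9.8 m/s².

m ≈ 7.88 kg

Choose the pivot (at 1.45 m from the right end) as the axis so the support reaction has zero arm there.
Beam weight: 15.4 × 9.8 = 150.9 N down at 1.81 m → arm 0.36 m, τ = 150.9 × 0.36 = 54.32 N·m counterclockwise.
Hanging mass: 9.39 × 9.8 = 92.02 N down at 1.9 m → arm 0.45 m, τ = 92.02 × 0.45 = 41.41 N·m counterclockwise.
Net moment of known loads = 95.73 N·m counterclockwise.
An unknown mass m at 0.21 m has arm 1.24 m; its moment is m·g·1.24 clockwise.
Setting net torque to zero: m × 9.8 × 1.24 = 95.73 → m = 95.73 / (9.8 × 1.24) = 7.88 kg.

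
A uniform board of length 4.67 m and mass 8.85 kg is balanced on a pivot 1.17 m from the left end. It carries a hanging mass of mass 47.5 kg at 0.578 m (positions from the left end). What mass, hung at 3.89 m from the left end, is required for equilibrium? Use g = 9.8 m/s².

Taking torques about the pivot (at 1.17 m from the left end):
Beam weight: 8.85 × 9.8 = 86.73 N down at 2.335 m → arm 1.165 m, τ = 86.73 × 1.165 = 101 N·m clockwise.
Hanging mass: 47.5 × 9.8 = 465.5 N down at 0.578 m → arm 0.592 m, τ = 465.5 × 0.592 = 275.6 N·m counterclockwise.
Net moment of known loads = 174.6 N·m counterclockwise.
An unknown mass m at 3.89 m has arm 2.72 m; its moment is m·g·2.72 clockwise.
Balancing moments: m × 9.8 × 2.72 = 174.6, giving m = 174.6 / (9.8 × 2.72) = 6.55 kg.

m ≈ 6.55 kg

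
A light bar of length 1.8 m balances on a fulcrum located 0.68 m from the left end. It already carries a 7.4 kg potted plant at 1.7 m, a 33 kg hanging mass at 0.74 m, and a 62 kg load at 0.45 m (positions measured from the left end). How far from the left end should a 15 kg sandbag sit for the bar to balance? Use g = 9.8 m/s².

Choose the fulcrum (at 0.68 m from the left end) as the axis so the support reaction has zero arm there.
Potted plant: 7.4 × 9.8 = 72.52 N down at 1.7 m → arm 1.02 m, τ = 72.52 × 1.02 = 73.97 N·m clockwise.
Hanging mass: 33 × 9.8 = 323.4 N down at 0.74 m → arm 0.06 m, τ = 323.4 × 0.06 = 19.4 N·m clockwise.
Load: 62 × 9.8 = 607.6 N down at 0.45 m → arm 0.23 m, τ = 607.6 × 0.23 = 139.7 N·m counterclockwise.
Net moment of existing loads = 46.33 N·m counterclockwise.
The sandbag weighs 15 × 9.8 = 147 N and must supply an equal clockwise moment, so its lever arm about the fulcrum is 46.33 / 147 = 0.315 m.
That puts it at 0.68 + 0.315 = 0.995 m from the left end.

x ≈ 0.995 m from the left end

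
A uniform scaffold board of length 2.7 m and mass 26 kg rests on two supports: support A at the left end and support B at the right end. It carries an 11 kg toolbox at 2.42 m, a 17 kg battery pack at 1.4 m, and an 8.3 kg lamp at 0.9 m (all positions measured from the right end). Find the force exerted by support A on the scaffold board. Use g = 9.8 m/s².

R_A ≈ 338 N

Sum moments about support B (its reaction then has zero moment arm).
Beam weight: 26 × 9.8 = 254.8 N down at 1.35 m → arm 1.35 m, τ = 254.8 × 1.35 = 344 N·m counterclockwise.
Toolbox: 11 × 9.8 = 107.8 N down at 2.42 m → arm 2.42 m, τ = 107.8 × 2.42 = 260.9 N·m counterclockwise.
Battery pack: 17 × 9.8 = 166.6 N down at 1.4 m → arm 1.4 m, τ = 166.6 × 1.4 = 233.2 N·m counterclockwise.
Lamp: 8.3 × 9.8 = 81.34 N down at 0.9 m → arm 0.9 m, τ = 81.34 × 0.9 = 73.21 N·m counterclockwise.
Net load moment about support B = 911.3 N·m counterclockwise.
Reaction R at support A is upward at 2.7 m, arm 2.7 m → moment R × 2.7 clockwise.
Balancing moments: R × 2.7 = 911.3, giving R = 338 N.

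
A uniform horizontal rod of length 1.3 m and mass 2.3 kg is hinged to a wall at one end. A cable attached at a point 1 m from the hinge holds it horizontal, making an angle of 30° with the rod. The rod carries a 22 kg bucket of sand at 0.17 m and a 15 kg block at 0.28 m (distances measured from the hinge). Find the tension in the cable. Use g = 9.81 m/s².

T ≈ 185 N

Taking torques about the hinge:
Beam weight: 2.3 × 9.81 = 22.56 N down at 0.65 m → arm 0.65 m, τ = 22.56 × 0.65 = 14.66 N·m clockwise.
Bucket of sand: 22 × 9.81 = 215.8 N down at 0.17 m → arm 0.17 m, τ = 215.8 × 0.17 = 36.69 N·m clockwise.
Block: 15 × 9.81 = 147.2 N down at 0.28 m → arm 0.28 m, τ = 147.2 × 0.28 = 41.22 N·m clockwise.
Total clockwise load moment = 92.57 N·m.
The cable tension T acts at 1 m; only its component perpendicular to the rod, T sinθ, produces torque. sin 30° = 0.5.
Balancing moments: T × 1 × 0.5 = 92.57, giving T = 92.57 / 0.5 = 185 N.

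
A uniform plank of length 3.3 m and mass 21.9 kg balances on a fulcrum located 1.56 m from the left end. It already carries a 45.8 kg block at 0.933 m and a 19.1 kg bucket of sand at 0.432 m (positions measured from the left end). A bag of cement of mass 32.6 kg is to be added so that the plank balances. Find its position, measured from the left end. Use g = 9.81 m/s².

Sum moments about the fulcrum (at 1.56 m from the left end) (the support reaction has zero arm there).
Beam weight: 21.9 × 9.81 = 214.8 N down at 1.65 m → arm 0.09 m, τ = 214.8 × 0.09 = 19.33 N·m clockwise.
Block: 45.8 × 9.81 = 449.3 N down at 0.933 m → arm 0.627 m, τ = 449.3 × 0.627 = 281.7 N·m counterclockwise.
Bucket of sand: 19.1 × 9.81 = 187.4 N down at 0.432 m → arm 1.128 m, τ = 187.4 × 1.128 = 211.4 N·m counterclockwise.
Net moment of existing loads = 473.8 N·m counterclockwise.
The bag of cement weighs 32.6 × 9.81 = 319.8 N and must supply an equal clockwise moment, so its lever arm about the fulcrum is 473.8 / 319.8 = 1.48 m.
That puts it at 1.56 + 1.48 = 3.04 m from the left end.

x ≈ 3.04 m from the left end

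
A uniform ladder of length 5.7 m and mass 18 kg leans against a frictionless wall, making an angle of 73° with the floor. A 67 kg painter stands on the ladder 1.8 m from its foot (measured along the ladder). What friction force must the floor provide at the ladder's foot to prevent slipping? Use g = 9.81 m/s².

f ≈ 90.5 N

Taking torques about the foot of the ladder:
Ladder weight 18×9.81 = 176.6 N acts at 2.85 m along the ladder; its horizontal arm is 2.85·cos73° = 0.8333 m → τ = 147.2 N·m clockwise.
Painter: 67×9.81 = 657.3 N at 1.8 m → arm 0.5263 m → τ = 345.9 N·m clockwise.
Wall normal N acts horizontally at the top; its moment arm is the height L sinθ = 5.7·sin73° = 5.451 m, counterclockwise.
Setting net torque to zero: N × 5.451 = 493.1 → N = 90.5 N.
ΣFx = 0: friction at the foot balances the wall's push, so f = N_wall = 90.5 N.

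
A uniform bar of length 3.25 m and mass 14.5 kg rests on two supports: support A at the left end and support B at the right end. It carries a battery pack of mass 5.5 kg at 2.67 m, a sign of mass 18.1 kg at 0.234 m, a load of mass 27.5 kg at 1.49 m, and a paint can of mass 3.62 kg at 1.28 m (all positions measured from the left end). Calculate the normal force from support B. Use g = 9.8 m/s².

Choose support A as the axis so its reaction then has zero moment arm.
Beam weight: 14.5 × 9.8 = 142.1 N down at 1.625 m → arm 1.625 m, τ = 142.1 × 1.625 = 230.9 N·m clockwise.
Battery pack: 5.5 × 9.8 = 53.9 N down at 2.67 m → arm 2.67 m, τ = 53.9 × 2.67 = 143.9 N·m clockwise.
Sign: 18.1 × 9.8 = 177.4 N down at 0.234 m → arm 0.234 m, τ = 177.4 × 0.234 = 41.51 N·m clockwise.
Load: 27.5 × 9.8 = 269.5 N down at 1.49 m → arm 1.49 m, τ = 269.5 × 1.49 = 401.6 N·m clockwise.
Paint can: 3.62 × 9.8 = 35.48 N down at 1.28 m → arm 1.28 m, τ = 35.48 × 1.28 = 45.41 N·m clockwise.
Net load moment about support A = 863.3 N·m clockwise.
Reaction R at support B is upward at 3.25 m, arm 3.25 m → moment R × 3.25 counterclockwise.
Στ = 0 ⇒ R × 3.25 = 863.3 ⇒ R = 266 N.

R_B ≈ 266 N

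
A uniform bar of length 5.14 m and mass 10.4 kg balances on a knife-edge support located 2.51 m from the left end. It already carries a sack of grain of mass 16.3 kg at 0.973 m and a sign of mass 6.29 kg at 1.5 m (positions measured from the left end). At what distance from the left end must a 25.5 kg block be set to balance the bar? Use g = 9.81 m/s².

x ≈ 3.72 m from the left end

Taking torques about the knife-edge support (at 2.51 m from the left end):
Beam weight: 10.4 × 9.81 = 102 N down at 2.57 m → arm 0.06 m, τ = 102 × 0.06 = 6.12 N·m clockwise.
Sack of grain: 16.3 × 9.81 = 159.9 N down at 0.973 m → arm 1.537 m, τ = 159.9 × 1.537 = 245.8 N·m counterclockwise.
Sign: 6.29 × 9.81 = 61.7 N down at 1.5 m → arm 1.01 m, τ = 61.7 × 1.01 = 62.32 N·m counterclockwise.
Net moment of existing loads = 302 N·m counterclockwise.
The block weighs 25.5 × 9.81 = 250.2 N and must supply an equal clockwise moment, so its lever arm about the knife-edge support is 302 / 250.2 = 1.21 m.
That puts it at 2.51 + 1.21 = 3.72 m from the left end.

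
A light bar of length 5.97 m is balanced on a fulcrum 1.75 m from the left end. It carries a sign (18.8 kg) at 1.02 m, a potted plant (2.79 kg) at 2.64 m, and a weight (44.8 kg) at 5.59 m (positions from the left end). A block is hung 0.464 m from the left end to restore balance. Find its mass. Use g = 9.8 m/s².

m ≈ 125 kg

Sum moments about the fulcrum (at 1.75 m from the left end) (the support reaction has zero arm there).
Sign: 18.8 × 9.8 = 184.2 N down at 1.02 m → arm 0.73 m, τ = 184.2 × 0.73 = 134.5 N·m counterclockwise.
Potted plant: 2.79 × 9.8 = 27.34 N down at 2.64 m → arm 0.89 m, τ = 27.34 × 0.89 = 24.33 N·m clockwise.
Weight: 44.8 × 9.8 = 439 N down at 5.59 m → arm 3.84 m, τ = 439 × 3.84 = 1686 N·m clockwise.
Net moment of known loads = 1576 N·m clockwise.
An unknown mass m at 0.464 m has arm 1.286 m; its moment is m·g·1.286 counterclockwise.
Στ = 0 ⇒ m × 9.8 × 1.286 = 1576 ⇒ m = 1576 / (9.8 × 1.286) = 125 kg.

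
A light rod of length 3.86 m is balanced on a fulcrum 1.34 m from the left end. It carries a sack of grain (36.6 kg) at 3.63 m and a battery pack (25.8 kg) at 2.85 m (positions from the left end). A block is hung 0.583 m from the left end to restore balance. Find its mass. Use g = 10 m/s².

m ≈ 162 kg

Choose the fulcrum (at 1.34 m from the left end) as the axis so the support reaction has zero arm there.
Sack of grain: 36.6 × 10 = 366 N down at 3.63 m → arm 2.29 m, τ = 366 × 2.29 = 838.1 N·m clockwise.
Battery pack: 25.8 × 10 = 258 N down at 2.85 m → arm 1.51 m, τ = 258 × 1.51 = 389.6 N·m clockwise.
Net moment of known loads = 1228 N·m clockwise.
An unknown mass m at 0.583 m has arm 0.757 m; its moment is m·g·0.757 counterclockwise.
Στ = 0 ⇒ m × 10 × 0.757 = 1228 ⇒ m = 1228 / (10 × 0.757) = 162 kg.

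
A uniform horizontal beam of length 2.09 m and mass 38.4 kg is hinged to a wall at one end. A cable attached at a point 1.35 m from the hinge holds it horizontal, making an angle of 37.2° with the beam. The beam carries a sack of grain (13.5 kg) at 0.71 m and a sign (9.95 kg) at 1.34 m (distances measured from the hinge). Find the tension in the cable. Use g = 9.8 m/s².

T ≈ 757 N

Choose the hinge as the axis so the unknown hinge reaction has zero arm there.
Beam weight: 38.4 × 9.8 = 376.3 N down at 1.045 m → arm 1.045 m, τ = 376.3 × 1.045 = 393.2 N·m clockwise.
Sack of grain: 13.5 × 9.8 = 132.3 N down at 0.71 m → arm 0.71 m, τ = 132.3 × 0.71 = 93.93 N·m clockwise.
Sign: 9.95 × 9.8 = 97.51 N down at 1.34 m → arm 1.34 m, τ = 97.51 × 1.34 = 130.7 N·m clockwise.
Total clockwise load moment = 617.8 N·m.
The cable tension T acts at 1.35 m; only its component perpendicular to the beam, T sinθ, produces torque. sin 37.2° = 0.6046.
Στ = 0 ⇒ T × 1.35 × 0.6046 = 617.8 ⇒ T = 617.8 / 0.8162 = 757 N.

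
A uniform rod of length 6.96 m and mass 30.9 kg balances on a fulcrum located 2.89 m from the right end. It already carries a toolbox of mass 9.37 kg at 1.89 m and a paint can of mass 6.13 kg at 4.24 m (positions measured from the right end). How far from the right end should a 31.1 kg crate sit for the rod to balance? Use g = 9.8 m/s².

About the fulcrum (at 2.89 m from the right end):
Beam weight: 30.9 × 9.8 = 302.8 N down at 3.48 m → arm 0.59 m, τ = 302.8 × 0.59 = 178.7 N·m counterclockwise.
Toolbox: 9.37 × 9.8 = 91.83 N down at 1.89 m → arm 1 m, τ = 91.83 × 1 = 91.83 N·m clockwise.
Paint can: 6.13 × 9.8 = 60.07 N down at 4.24 m → arm 1.35 m, τ = 60.07 × 1.35 = 81.09 N·m counterclockwise.
Net moment of existing loads = 168 N·m counterclockwise.
The crate weighs 31.1 × 9.8 = 304.8 N and must supply an equal clockwise moment, so its lever arm about the fulcrum is 168 / 304.8 = 0.551 m.
That puts it at 2.89 − 0.551 = 2.34 m from the right end.

x ≈ 2.34 m from the right end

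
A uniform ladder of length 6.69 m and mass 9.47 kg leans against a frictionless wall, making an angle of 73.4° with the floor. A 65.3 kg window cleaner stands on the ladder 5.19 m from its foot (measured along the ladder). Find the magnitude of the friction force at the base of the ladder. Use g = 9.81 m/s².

Choose the foot of the ladder as the axis so the floor normal and friction both act there and drop out.
Ladder weight 9.47×9.81 = 92.9 N acts at 3.345 m along the ladder; its horizontal arm is 3.345·cos73.4° = 0.9556 m → τ = 88.78 N·m clockwise.
Window cleaner: 65.3×9.81 = 640.6 N at 5.19 m → arm 1.483 m → τ = 950 N·m clockwise.
Wall normal N acts horizontally at the top; its moment arm is the height L sinθ = 6.69·sin73.4° = 6.411 m, counterclockwise.
Balancing moments: N × 6.411 = 1039, giving N = 162 N.
ΣFx = 0: friction at the foot balances the wall's push, so f = N_wall = 162 N.

f ≈ 162 N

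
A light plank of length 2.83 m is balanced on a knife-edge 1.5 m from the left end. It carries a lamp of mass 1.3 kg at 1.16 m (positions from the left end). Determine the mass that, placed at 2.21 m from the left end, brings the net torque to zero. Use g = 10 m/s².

m ≈ 0.623 kg

Taking torques about the knife-edge (at 1.5 m from the left end):
Lamp: 1.3 × 10 = 13 N down at 1.16 m → arm 0.34 m, τ = 13 × 0.34 = 4.42 N·m counterclockwise.
Net moment of known loads = 4.42 N·m counterclockwise.
An unknown mass m at 2.21 m has arm 0.71 m; its moment is m·g·0.71 clockwise.
Στ = 0 ⇒ m × 10 × 0.71 = 4.42 ⇒ m = 4.42 / (10 × 0.71) = 0.623 kg.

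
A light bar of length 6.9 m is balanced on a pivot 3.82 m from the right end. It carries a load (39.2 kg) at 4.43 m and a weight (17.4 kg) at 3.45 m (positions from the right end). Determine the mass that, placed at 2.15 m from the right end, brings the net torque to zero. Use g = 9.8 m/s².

m ≈ 10.5 kg

Choose the pivot (at 3.82 m from the right end) as the axis so the support reaction has zero arm there.
Load: 39.2 × 9.8 = 384.2 N down at 4.43 m → arm 0.61 m, τ = 384.2 × 0.61 = 234.4 N·m counterclockwise.
Weight: 17.4 × 9.8 = 170.5 N down at 3.45 m → arm 0.37 m, τ = 170.5 × 0.37 = 63.09 N·m clockwise.
Net moment of known loads = 171.3 N·m counterclockwise.
An unknown mass m at 2.15 m has arm 1.67 m; its moment is m·g·1.67 clockwise.
Στ = 0 ⇒ m × 9.8 × 1.67 = 171.3 ⇒ m = 171.3 / (9.8 × 1.67) = 10.5 kg.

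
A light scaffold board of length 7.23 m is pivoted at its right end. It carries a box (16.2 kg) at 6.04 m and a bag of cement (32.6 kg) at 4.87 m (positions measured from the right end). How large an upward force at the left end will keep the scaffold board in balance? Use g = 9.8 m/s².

F ≈ 348 N

Sum moments about the right end (the unknown pivot reaction has zero arm there).
Box: 16.2 × 9.8 = 158.8 N down at 6.04 m → arm 6.04 m, τ = 158.8 × 6.04 = 959.2 N·m counterclockwise.
Bag of cement: 32.6 × 9.8 = 319.5 N down at 4.87 m → arm 4.87 m, τ = 319.5 × 4.87 = 1556 N·m counterclockwise.
Net moment of the loads = 2515 N·m counterclockwise.
The upward force F acts at the left end, arm 7.23 m, giving F × 7.23 clockwise.
Setting net torque to zero: F × 7.23 = 2515 → F = 2515 / 7.23 = 348 N.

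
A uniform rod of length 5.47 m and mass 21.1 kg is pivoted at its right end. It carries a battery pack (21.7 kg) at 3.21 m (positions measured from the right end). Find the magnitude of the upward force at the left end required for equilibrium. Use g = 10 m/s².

F ≈ 233 N

About the right end:
Beam weight: 21.1 × 10 = 211 N down at 2.735 m → arm 2.735 m, τ = 211 × 2.735 = 577.1 N·m counterclockwise.
Battery pack: 21.7 × 10 = 217 N down at 3.21 m → arm 3.21 m, τ = 217 × 3.21 = 696.6 N·m counterclockwise.
Net moment of the loads = 1274 N·m counterclockwise.
The upward force F acts at the left end, arm 5.47 m, giving F × 5.47 clockwise.
Στ = 0 ⇒ F × 5.47 = 1274 ⇒ F = 1274 / 5.47 = 233 N.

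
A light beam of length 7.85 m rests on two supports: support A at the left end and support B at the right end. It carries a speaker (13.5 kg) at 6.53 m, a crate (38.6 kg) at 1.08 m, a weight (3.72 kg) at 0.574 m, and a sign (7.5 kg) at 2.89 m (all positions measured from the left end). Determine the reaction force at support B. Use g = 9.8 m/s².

R_B ≈ 192 N

Choose support A as the axis so its reaction then has zero moment arm.
Speaker: 13.5 × 9.8 = 132.3 N down at 6.53 m → arm 6.53 m, τ = 132.3 × 6.53 = 863.9 N·m clockwise.
Crate: 38.6 × 9.8 = 378.3 N down at 1.08 m → arm 1.08 m, τ = 378.3 × 1.08 = 408.6 N·m clockwise.
Weight: 3.72 × 9.8 = 36.46 N down at 0.574 m → arm 0.574 m, τ = 36.46 × 0.574 = 20.93 N·m clockwise.
Sign: 7.5 × 9.8 = 73.5 N down at 2.89 m → arm 2.89 m, τ = 73.5 × 2.89 = 212.4 N·m clockwise.
Net load moment about support A = 1506 N·m clockwise.
Reaction R at support B is upward at 7.85 m, arm 7.85 m → moment R × 7.85 counterclockwise.
For rotational equilibrium, R × 7.85 = 1506, so R = 192 N.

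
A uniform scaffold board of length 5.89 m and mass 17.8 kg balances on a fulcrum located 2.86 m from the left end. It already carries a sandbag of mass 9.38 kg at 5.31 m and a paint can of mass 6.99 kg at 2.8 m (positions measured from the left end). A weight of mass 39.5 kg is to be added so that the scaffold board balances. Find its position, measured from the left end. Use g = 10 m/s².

Take moments about the fulcrum (at 2.86 m from the left end).
Beam weight: 17.8 × 10 = 178 N down at 2.945 m → arm 0.085 m, τ = 178 × 0.085 = 15.13 N·m clockwise.
Sandbag: 9.38 × 10 = 93.8 N down at 5.31 m → arm 2.45 m, τ = 93.8 × 2.45 = 229.8 N·m clockwise.
Paint can: 6.99 × 10 = 69.9 N down at 2.8 m → arm 0.06 m, τ = 69.9 × 0.06 = 4.194 N·m counterclockwise.
Net moment of existing loads = 240.7 N·m clockwise.
The weight weighs 39.5 × 10 = 395 N and must supply an equal counterclockwise moment, so its lever arm about the fulcrum is 240.7 / 395 = 0.609 m.
That puts it at 2.86 − 0.609 = 2.25 m from the left end.

x ≈ 2.25 m from the left end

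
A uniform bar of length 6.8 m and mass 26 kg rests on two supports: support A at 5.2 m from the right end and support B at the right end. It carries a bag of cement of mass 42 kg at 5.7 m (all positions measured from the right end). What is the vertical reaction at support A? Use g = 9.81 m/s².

Taking torques about support B:
Beam weight: 26 × 9.81 = 255.1 N down at 3.4 m → arm 3.4 m, τ = 255.1 × 3.4 = 867.3 N·m counterclockwise.
Bag of cement: 42 × 9.81 = 412 N down at 5.7 m → arm 5.7 m, τ = 412 × 5.7 = 2348 N·m counterclockwise.
Net load moment about support B = 3215 N·m counterclockwise.
Reaction R at support A is upward at 5.2 m, arm 5.2 m → moment R × 5.2 clockwise.
Setting net torque to zero: R × 5.2 = 3215 → R = 618 N.

R_A ≈ 618 N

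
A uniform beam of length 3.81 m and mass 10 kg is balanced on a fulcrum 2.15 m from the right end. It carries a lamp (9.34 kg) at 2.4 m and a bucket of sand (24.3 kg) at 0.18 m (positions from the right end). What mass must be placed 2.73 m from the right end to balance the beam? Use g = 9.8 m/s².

Sum moments about the fulcrum (at 2.15 m from the right end) (the support reaction has zero arm there).
Beam weight: 10 × 9.8 = 98 N down at 1.905 m → arm 0.245 m, τ = 98 × 0.245 = 24.01 N·m clockwise.
Lamp: 9.34 × 9.8 = 91.53 N down at 2.4 m → arm 0.25 m, τ = 91.53 × 0.25 = 22.88 N·m counterclockwise.
Bucket of sand: 24.3 × 9.8 = 238.1 N down at 0.18 m → arm 1.97 m, τ = 238.1 × 1.97 = 469.1 N·m clockwise.
Net moment of known loads = 470.2 N·m clockwise.
An unknown mass m at 2.73 m has arm 0.58 m; its moment is m·g·0.58 counterclockwise.
Στ = 0 ⇒ m × 9.8 × 0.58 = 470.2 ⇒ m = 470.2 / (9.8 × 0.58) = 82.7 kg.

m ≈ 82.7 kg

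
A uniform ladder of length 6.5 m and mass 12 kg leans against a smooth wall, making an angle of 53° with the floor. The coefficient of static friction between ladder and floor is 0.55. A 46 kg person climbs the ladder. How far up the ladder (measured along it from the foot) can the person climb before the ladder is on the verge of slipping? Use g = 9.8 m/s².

Choose the foot of the ladder as the axis so the floor normal and friction both act there and drop out.
Ladder weight 12×9.8 = 117.6 N acts at 3.25 m along the ladder; its horizontal arm is 3.25·cos53° = 1.956 m → τ = 230 N·m clockwise.
Person weight 46×9.8 = 450.8 N at distance d → arm d·cos53° → τ = 450.8·d·0.6018 clockwise.
Wall normal N at the top has arm L sinθ = 5.191 m counterclockwise, so Στ = 0 gives N·5.191 = 230 + 271.3·d.
ΣFy = 0 ⇒ N_floor = 568.4 N, so the maximum friction is μ_s·N_floor = 0.55×568.4 = 312.6 N. ΣFx = 0 ⇒ N_wall = f, so at the slipping point N = 312.6 N.
Substituting: 312.6×5.191 = 230 + 271.3·d ⇒ d = (1623 − 230) / 271.3 = 5.13 m.

d ≈ 5.13 m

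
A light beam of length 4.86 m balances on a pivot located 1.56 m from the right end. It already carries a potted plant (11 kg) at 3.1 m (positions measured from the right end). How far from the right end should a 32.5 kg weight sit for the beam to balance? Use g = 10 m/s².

About the pivot (at 1.56 m from the right end):
Potted plant: 11 × 10 = 110 N down at 3.1 m → arm 1.54 m, τ = 110 × 1.54 = 169.4 N·m counterclockwise.
Net moment of existing loads = 169.4 N·m counterclockwise.
The weight weighs 32.5 × 10 = 325 N and must supply an equal clockwise moment, so its lever arm about the pivot is 169.4 / 325 = 0.521 m.
That puts it at 1.56 − 0.521 = 1.04 m from the right end.

x ≈ 1.04 m from the right end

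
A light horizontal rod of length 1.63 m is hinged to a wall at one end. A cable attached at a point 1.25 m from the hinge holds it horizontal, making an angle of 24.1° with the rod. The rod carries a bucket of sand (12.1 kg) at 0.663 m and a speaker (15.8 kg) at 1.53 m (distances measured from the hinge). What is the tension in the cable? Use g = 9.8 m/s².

Sum moments about the hinge (the unknown hinge reaction has zero arm there).
Bucket of sand: 12.1 × 9.8 = 118.6 N down at 0.663 m → arm 0.663 m, τ = 118.6 × 0.663 = 78.63 N·m clockwise.
Speaker: 15.8 × 9.8 = 154.8 N down at 1.53 m → arm 1.53 m, τ = 154.8 × 1.53 = 236.8 N·m clockwise.
Total clockwise load moment = 315.4 N·m.
The cable tension T acts at 1.25 m; only its component perpendicular to the rod, T sinθ, produces torque. sin 24.1° = 0.4083.
Setting net torque to zero: T × 1.25 × 0.4083 = 315.4 → T = 315.4 / 0.5104 = 618 N.

T ≈ 618 N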